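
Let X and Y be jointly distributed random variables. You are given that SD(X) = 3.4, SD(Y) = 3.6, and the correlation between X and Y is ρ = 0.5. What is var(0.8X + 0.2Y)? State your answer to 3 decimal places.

var(X) = (3.4)² = 11.56;  var(Y) = (3.6)² = 12.96
Cov(X,Y) = ρ·SD(X)·SD(Y) = 0.5·3.4·3.6 = 6.12
var(0.8X + 0.2Y) = (0.8)²·var(X) + (0.2)²·var(Y) + 2·(0.8)·(0.2)·Cov(X,Y)
= 0.64·11.56 + 0.04·12.96 + 0.32·6.12 = 9.8752

9.875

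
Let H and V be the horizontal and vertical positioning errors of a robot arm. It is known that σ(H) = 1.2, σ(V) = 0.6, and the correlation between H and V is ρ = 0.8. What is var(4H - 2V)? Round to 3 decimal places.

15.264

var(H) = (1.2)² = 1.44;  var(V) = (0.6)² = 0.36
Cov(H,V) = ρ·σ(H)·σ(V) = 0.8·1.2·0.6 = 0.576
var(4H - 2V) = (4)²·var(H) + (-2)²·var(V) + 2·(4)·(-2)·Cov(H,V)
= 16·1.44 + 4·0.36 + -16·0.576 = 15.264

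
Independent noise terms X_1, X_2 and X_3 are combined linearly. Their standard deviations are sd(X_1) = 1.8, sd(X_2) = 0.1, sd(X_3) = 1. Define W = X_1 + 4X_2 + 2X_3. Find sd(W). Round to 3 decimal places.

Var(X_1) = 3.24, Var(X_2) = 0.01, Var(X_3) = 1
By independence, Var(W) = (1)²Var(X_1) + (4)²Var(X_2) + (2)²Var(X_3)
= (1)²·3.24 + (4)²·0.01 + (2)²·1 = 7.4
sd(W) = √7.4 ≈ 2.720

2.720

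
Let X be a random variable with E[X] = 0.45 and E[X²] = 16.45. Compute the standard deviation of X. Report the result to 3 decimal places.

4.031

Var(X) = 16.45 − (0.45)² = 16.2475
SD(X) = √16.2475 ≈ 4.031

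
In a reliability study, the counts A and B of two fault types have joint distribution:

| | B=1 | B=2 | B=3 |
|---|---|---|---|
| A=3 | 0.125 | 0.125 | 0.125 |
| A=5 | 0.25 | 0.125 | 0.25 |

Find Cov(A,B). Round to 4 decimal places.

0.0000

E[A] = 4.25,  E[B] = 2
E[AB] = 8.5
Cov(A,B) = E[AB] − E[A]E[B] = 8.5 − (4.25)(2) = 0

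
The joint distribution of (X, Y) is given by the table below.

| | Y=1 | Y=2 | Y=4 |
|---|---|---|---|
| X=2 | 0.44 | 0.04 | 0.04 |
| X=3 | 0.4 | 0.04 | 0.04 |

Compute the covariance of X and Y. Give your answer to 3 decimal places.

E[X] = 2.48,  E[Y] = 1.32
E[XY] = 3.28
Cov(X,Y) = E[XY] − E[X]E[Y] = 3.28 − (2.48)(1.32) = 0.0064

0.006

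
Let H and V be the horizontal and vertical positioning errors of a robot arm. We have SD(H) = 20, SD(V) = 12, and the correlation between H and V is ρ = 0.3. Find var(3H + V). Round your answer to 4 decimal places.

4176.0000

var(H) = (20)² = 400;  var(V) = (12)² = 144
Cov(H,V) = ρ·SD(H)·SD(V) = 0.3·20·12 = 72
var(3H + V) = (3)²·var(H) + (1)²·var(V) + 2·(3)·(1)·Cov(H,V)
= 9·400 + 1·144 + 6·72 = 4176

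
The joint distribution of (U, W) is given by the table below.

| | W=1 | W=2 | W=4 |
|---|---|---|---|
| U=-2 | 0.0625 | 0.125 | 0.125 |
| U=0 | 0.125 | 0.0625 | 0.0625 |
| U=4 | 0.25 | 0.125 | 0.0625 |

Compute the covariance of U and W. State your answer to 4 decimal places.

-0.9453

E[U] = 1.125,  E[W] = 2.0625
E[UW] = 1.375
cov(U,W) = E[UW] − E[U]E[W] = 1.375 − (1.125)(2.0625) = -0.9453125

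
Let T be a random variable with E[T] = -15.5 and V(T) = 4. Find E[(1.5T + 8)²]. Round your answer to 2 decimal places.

E[1.5T + 8] = 1.5·-15.5 + 8 = -15.25
V(1.5T + 8) = (1.5)²·4 = 9
E[(1.5T + 8)²] = V((1.5T + 8)) + (E[(1.5T + 8)])² = 9 + (-15.25)² = 241.5625

241.56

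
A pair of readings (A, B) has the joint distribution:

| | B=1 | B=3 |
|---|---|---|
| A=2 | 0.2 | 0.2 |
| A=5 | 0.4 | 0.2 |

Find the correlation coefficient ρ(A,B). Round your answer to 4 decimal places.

-0.1667

E[A] = 3.8,  E[B] = 1.8
E[AB] = 6.6
cov(A,B) = E[AB] − E[A]E[B] = 6.6 − (3.8)(1.8) = -0.24
var(A) = 2.16,  var(B) = 0.96
ρ = -0.24 / √(2.16·0.96) ≈ -0.1667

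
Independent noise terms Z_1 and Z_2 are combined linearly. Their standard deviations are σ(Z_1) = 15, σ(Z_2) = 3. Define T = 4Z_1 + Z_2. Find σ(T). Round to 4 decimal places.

Var(Z_1) = 225, Var(Z_2) = 9
By independence, Var(T) = (4)²Var(Z_1) + (1)²Var(Z_2)
= (4)²·225 + (1)²·9 = 3609
σ(T) = √3609 ≈ 60.0750

60.0750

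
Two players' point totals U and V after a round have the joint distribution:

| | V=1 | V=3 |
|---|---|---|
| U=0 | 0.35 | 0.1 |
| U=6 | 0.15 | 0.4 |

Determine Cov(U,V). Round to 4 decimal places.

1.5000

E[U] = 3.3,  E[V] = 2
E[UV] = 8.1
Cov(U,V) = E[UV] − E[U]E[V] = 8.1 − (3.3)(2) = 1.5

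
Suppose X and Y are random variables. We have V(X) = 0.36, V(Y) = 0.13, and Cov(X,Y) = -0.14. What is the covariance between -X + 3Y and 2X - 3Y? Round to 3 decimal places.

-3.150

Cov(-X + 3Y, 2X - 3Y) = (-1)(2)V(X) + (3)(-3)V(Y) + [(-1)(-3) + (3)(2)]Cov(X,Y)
= -2·0.36 + -9·0.13 + 9·-0.14 = -3.15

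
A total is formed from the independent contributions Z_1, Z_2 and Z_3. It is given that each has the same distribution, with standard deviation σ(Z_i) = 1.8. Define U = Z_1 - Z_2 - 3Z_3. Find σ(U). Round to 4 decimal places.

var(Z_i) = (1.8)² = 3.24
By independence, var(U) = (1)²var(Z_1) + (-1)²var(Z_2) + (-3)²var(Z_3)
= (1)²·3.24 + (-1)²·3.24 + (-3)²·3.24 = 35.64
σ(U) = √35.64 ≈ 5.9699

5.9699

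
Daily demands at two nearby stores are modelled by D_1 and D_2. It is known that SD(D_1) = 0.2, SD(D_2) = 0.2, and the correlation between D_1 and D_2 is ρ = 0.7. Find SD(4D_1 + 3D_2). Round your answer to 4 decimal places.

1.2931

Var(D_1) = (0.2)² = 0.04;  Var(D_2) = (0.2)² = 0.04
Cov(D_1,D_2) = ρ·SD(D_1)·SD(D_2) = 0.7·0.2·0.2 = 0.028
Var(4D_1 + 3D_2) = (4)²·Var(D_1) + (3)²·Var(D_2) + 2·(4)·(3)·Cov(D_1,D_2)
= 16·0.04 + 9·0.04 + 24·0.028 = 1.672
SD(4D_1 + 3D_2) = √1.672 ≈ 1.2931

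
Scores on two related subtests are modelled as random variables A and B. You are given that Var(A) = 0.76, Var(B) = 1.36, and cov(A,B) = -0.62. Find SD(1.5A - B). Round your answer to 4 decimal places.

2.2204

Var(1.5A - B) = (1.5)²·Var(A) + (-1)²·Var(B) + 2·(1.5)·(-1)·cov(A,B)
= 2.25·0.76 + 1·1.36 + -3·-0.62 = 4.93
SD(1.5A - B) = √4.93 ≈ 2.2204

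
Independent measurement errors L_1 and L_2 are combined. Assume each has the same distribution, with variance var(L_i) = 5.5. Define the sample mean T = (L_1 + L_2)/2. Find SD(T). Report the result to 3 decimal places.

1.658

By independence, var(T) = (0.5)²var(L_1) + (0.5)²var(L_2)
= (0.5)²·5.5 + (0.5)²·5.5 = 2.75
SD(T) = √2.75 ≈ 1.658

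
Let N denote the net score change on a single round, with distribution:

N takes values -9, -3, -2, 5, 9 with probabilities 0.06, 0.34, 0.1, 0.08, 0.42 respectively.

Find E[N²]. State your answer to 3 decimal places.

E[N²] = (-9)²(0.06) + (-3)²(0.34) + (-2)²(0.1) + (5)²(0.08) + (9)²(0.42) = 44.34

44.340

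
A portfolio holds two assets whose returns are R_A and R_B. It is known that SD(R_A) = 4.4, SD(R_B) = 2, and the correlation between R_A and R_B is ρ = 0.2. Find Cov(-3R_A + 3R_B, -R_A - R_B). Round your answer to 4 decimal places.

46.0800

Var(R_A) = (4.4)² = 19.36;  Var(R_B) = (2)² = 4
Cov(R_A,R_B) = ρ·SD(R_A)·SD(R_B) = 0.2·4.4·2 = 1.76
Cov(-3R_A + 3R_B, -R_A - R_B) = (-3)(-1)Var(R_A) + (3)(-1)Var(R_B) + [(-3)(-1) + (3)(-1)]Cov(R_A,R_B)
= 3·19.36 + -3·4 + 0·1.76 = 46.08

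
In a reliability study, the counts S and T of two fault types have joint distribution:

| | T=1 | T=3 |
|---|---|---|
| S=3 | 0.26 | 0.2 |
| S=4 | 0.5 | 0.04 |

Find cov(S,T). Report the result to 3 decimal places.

-0.179

E[S] = 3.54,  E[T] = 1.48
E[ST] = 5.06
cov(S,T) = E[ST] − E[S]E[T] = 5.06 − (3.54)(1.48) = -0.1792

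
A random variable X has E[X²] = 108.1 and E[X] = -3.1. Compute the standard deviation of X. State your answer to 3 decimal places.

var(X) = 108.1 − (-3.1)² = 98.49
sd(X) = √98.49 ≈ 9.924

9.924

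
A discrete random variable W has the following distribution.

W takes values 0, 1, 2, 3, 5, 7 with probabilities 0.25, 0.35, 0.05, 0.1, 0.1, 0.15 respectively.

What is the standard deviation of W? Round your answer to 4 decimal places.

2.4515

E[W] = (0)(0.25) + (1)(0.35) + (2)(0.05) + (3)(0.1) + (5)(0.1) + (7)(0.15) = 2.3
E[W²] = (0)²(0.25) + (1)²(0.35) + (2)²(0.05) + (3)²(0.1) + (5)²(0.1) + (7)²(0.15) = 11.3
Var(W) = E[W²] − (E[W])² = 11.3 − (2.3)² = 6.01
σ(W) = √6.01 ≈ 2.4515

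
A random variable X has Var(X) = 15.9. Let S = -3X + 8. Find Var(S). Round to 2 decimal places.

Var(-3X + 8) = (-3)²·Var(X) = 9·15.9 = 143.1

143.10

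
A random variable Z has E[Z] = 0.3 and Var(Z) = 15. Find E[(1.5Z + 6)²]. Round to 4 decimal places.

75.3525

E[1.5Z + 6] = 1.5·0.3 + 6 = 6.45
Var(1.5Z + 6) = (1.5)²·15 = 33.75
E[(1.5Z + 6)²] = Var((1.5Z + 6)) + (E[(1.5Z + 6)])² = 33.75 + (6.45)² = 75.3525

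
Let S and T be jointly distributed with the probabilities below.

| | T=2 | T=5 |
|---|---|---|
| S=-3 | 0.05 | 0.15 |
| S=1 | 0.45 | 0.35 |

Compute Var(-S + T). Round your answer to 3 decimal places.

E[S] = 0.2,  E[T] = 3.5,  E[ST] = 0.1
Var(S) = 2.6 − (0.2)² = 2.56;  Var(T) = 14.5 − (3.5)² = 2.25
cov(S,T) = 0.1 − (0.2)(3.5) = -0.6
Var(-S + T) = (-1)²·2.56 + (1)²·2.25 + 2·(-1)·(1)·-0.6 = 6.01

6.010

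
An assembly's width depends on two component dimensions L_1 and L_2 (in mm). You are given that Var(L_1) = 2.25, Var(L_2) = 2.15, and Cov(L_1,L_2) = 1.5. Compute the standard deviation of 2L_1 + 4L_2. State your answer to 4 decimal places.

8.2098

Var(2L_1 + 4L_2) = (2)²·Var(L_1) + (4)²·Var(L_2) + 2·(2)·(4)·Cov(L_1,L_2)
= 4·2.25 + 16·2.15 + 16·1.5 = 67.4
SD(2L_1 + 4L_2) = √67.4 ≈ 8.2098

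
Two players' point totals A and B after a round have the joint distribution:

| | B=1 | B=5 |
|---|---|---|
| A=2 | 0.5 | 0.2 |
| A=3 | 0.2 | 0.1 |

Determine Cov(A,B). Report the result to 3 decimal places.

0.040

E[A] = 2.3,  E[B] = 2.2
E[AB] = 5.1
Cov(A,B) = E[AB] − E[A]E[B] = 5.1 − (2.3)(2.2) = 0.04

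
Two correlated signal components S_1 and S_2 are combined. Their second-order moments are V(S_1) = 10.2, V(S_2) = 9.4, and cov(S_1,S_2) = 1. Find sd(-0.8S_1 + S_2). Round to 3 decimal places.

3.785

V(-0.8S_1 + S_2) = (-0.8)²·V(S_1) + (1)²·V(S_2) + 2·(-0.8)·(1)·cov(S_1,S_2)
= 0.64·10.2 + 1·9.4 + -1.6·1 = 14.328
sd(-0.8S_1 + S_2) = √14.328 ≈ 3.785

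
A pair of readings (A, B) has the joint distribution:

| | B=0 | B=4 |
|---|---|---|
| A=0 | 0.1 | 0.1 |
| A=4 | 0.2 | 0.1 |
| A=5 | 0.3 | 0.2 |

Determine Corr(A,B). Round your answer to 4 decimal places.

E[A] = 3.7,  E[B] = 1.6
E[AB] = 5.6
Cov(A,B) = E[AB] − E[A]E[B] = 5.6 − (3.7)(1.6) = -0.32
Var(A) = 3.61,  Var(B) = 3.84
ρ = -0.32 / √(3.61·3.84) ≈ -0.0859

-0.0859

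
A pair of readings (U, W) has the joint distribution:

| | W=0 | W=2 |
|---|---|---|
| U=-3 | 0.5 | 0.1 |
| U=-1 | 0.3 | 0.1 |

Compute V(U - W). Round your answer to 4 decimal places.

1.4400

E[U] = -2.2,  E[W] = 0.4,  E[UW] = -0.8
V(U) = 5.8 − (-2.2)² = 0.96;  V(W) = 0.8 − (0.4)² = 0.64
Cov(U,W) = -0.8 − (-2.2)(0.4) = 0.08
V(U - W) = (1)²·0.96 + (-1)²·0.64 + 2·(1)·(-1)·0.08 = 1.44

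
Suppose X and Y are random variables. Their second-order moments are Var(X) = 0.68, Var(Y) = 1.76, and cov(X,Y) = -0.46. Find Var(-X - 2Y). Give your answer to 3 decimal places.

5.880

Var(-X - 2Y) = (-1)²·Var(X) + (-2)²·Var(Y) + 2·(-1)·(-2)·cov(X,Y)
= 1·0.68 + 4·1.76 + 4·-0.46 = 5.88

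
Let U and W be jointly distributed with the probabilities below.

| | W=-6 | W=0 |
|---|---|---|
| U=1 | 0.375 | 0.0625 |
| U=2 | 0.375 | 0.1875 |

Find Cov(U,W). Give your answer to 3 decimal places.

E[U] = 1.5625,  E[W] = -4.5
E[UW] = -6.75
Cov(U,W) = E[UW] − E[U]E[W] = -6.75 − (1.5625)(-4.5) = 0.28125

0.281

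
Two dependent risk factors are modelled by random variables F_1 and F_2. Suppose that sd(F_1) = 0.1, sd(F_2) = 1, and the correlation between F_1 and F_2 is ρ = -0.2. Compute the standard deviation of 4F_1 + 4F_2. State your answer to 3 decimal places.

Var(F_1) = (0.1)² = 0.01;  Var(F_2) = (1)² = 1
cov(F_1,F_2) = ρ·sd(F_1)·sd(F_2) = -0.2·0.1·1 = -0.02
Var(4F_1 + 4F_2) = (4)²·Var(F_1) + (4)²·Var(F_2) + 2·(4)·(4)·cov(F_1,F_2)
= 16·0.01 + 16·1 + 32·-0.02 = 15.52
sd(4F_1 + 4F_2) = √15.52 ≈ 3.940

3.940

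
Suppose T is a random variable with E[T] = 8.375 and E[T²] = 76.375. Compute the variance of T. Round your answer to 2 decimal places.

var(T) = 76.375 − (8.375)² = 6.234375

6.23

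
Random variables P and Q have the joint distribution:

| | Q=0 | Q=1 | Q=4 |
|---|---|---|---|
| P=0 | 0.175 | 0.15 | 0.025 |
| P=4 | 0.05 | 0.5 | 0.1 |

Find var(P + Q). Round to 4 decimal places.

E[P] = 2.6,  E[Q] = 1.15,  E[PQ] = 3.6
var(P) = 10.4 − (2.6)² = 3.64;  var(Q) = 2.65 − (1.15)² = 1.3275
Cov(P,Q) = 3.6 − (2.6)(1.15) = 0.61
var(P + Q) = (1)²·3.64 + (1)²·1.3275 + 2·(1)·(1)·0.61 = 6.1875

6.1875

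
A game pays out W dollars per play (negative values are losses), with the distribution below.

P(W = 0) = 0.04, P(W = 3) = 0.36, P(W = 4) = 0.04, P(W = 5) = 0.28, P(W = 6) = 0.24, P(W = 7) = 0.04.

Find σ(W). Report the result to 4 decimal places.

E[W] = (0)(0.04) + (3)(0.36) + (4)(0.04) + (5)(0.28) + (6)(0.24) + (7)(0.04) = 4.36
E[W²] = (0)²(0.04) + (3)²(0.36) + (4)²(0.04) + (5)²(0.28) + (6)²(0.24) + (7)²(0.04) = 21.48
Var(W) = E[W²] − (E[W])² = 21.48 − (4.36)² = 2.4704
σ(W) = √2.4704 ≈ 1.5718

1.5718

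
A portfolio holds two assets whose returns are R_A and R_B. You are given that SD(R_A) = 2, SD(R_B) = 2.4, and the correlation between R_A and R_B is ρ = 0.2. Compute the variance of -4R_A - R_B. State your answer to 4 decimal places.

V(R_A) = (2)² = 4;  V(R_B) = (2.4)² = 5.76
Cov(R_A,R_B) = ρ·SD(R_A)·SD(R_B) = 0.2·2·2.4 = 0.96
V(-4R_A - R_B) = (-4)²·V(R_A) + (-1)²·V(R_B) + 2·(-4)·(-1)·Cov(R_A,R_B)
= 16·4 + 1·5.76 + 8·0.96 = 77.44

77.4400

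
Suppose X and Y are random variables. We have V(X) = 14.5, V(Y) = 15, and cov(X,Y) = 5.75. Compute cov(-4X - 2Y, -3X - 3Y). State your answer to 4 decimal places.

cov(-4X - 2Y, -3X - 3Y) = (-4)(-3)V(X) + (-2)(-3)V(Y) + [(-4)(-3) + (-2)(-3)]cov(X,Y)
= 12·14.5 + 6·15 + 18·5.75 = 367.5

367.5000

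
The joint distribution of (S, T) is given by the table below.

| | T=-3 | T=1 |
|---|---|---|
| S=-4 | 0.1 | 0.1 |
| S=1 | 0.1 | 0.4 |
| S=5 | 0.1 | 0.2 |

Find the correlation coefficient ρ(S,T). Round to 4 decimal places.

E[S] = 1.2,  E[T] = -0.2
E[ST] = 0.4
cov(S,T) = E[ST] − E[S]E[T] = 0.4 − (1.2)(-0.2) = 0.64
Var(S) = 9.76,  Var(T) = 3.36
ρ = 0.64 / √(9.76·3.36) ≈ 0.1118

0.1118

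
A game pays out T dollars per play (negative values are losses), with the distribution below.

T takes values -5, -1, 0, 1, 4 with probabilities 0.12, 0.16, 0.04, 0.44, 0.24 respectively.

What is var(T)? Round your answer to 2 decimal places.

7.03

E[T] = (-5)(0.12) + (-1)(0.16) + (0)(0.04) + (1)(0.44) + (4)(0.24) = 0.64
E[T²] = (-5)²(0.12) + (-1)²(0.16) + (0)²(0.04) + (1)²(0.44) + (4)²(0.24) = 7.44
var(T) = E[T²] − (E[T])² = 7.44 − (0.64)² = 7.0304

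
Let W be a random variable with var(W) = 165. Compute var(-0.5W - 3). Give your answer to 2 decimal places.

var(-0.5W - 3) = (-0.5)²·var(W) = 0.25·165 = 41.25

41.25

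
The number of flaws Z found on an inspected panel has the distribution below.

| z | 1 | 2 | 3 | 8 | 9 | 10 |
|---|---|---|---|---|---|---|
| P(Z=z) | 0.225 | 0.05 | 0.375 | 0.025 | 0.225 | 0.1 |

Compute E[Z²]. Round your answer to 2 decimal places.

33.63

E[Z²] = (1)²(0.225) + (2)²(0.05) + (3)²(0.375) + (8)²(0.025) + (9)²(0.225) + (10)²(0.1) = 33.625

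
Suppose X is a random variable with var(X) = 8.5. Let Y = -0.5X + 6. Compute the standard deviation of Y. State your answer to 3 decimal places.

var(-0.5X + 6) = (-0.5)²·8.5 = 2.125
sd(Y) = √2.125 ≈ 1.458

1.458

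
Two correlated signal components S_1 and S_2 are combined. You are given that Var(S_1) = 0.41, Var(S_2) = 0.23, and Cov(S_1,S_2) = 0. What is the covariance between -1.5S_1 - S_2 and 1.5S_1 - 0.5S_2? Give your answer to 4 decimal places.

Cov(-1.5S_1 - S_2, 1.5S_1 - 0.5S_2) = (-1.5)(1.5)Var(S_1) + (-1)(-0.5)Var(S_2) + [(-1.5)(-0.5) + (-1)(1.5)]Cov(S_1,S_2)
= -2.25·0.41 + 0.5·0.23 + -0.75·0 = -0.8075

-0.8075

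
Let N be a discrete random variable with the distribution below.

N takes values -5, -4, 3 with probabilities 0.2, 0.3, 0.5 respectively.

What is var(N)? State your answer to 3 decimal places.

13.810

E[N] = (-5)(0.2) + (-4)(0.3) + (3)(0.5) = -0.7
E[N²] = (-5)²(0.2) + (-4)²(0.3) + (3)²(0.5) = 14.3
var(N) = E[N²] − (E[N])² = 14.3 − (-0.7)² = 13.81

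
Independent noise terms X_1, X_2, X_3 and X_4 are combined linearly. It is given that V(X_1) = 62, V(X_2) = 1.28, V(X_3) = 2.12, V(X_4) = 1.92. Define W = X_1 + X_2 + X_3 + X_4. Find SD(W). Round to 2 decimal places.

8.20

By independence, V(W) = (1)²V(X_1) + (1)²V(X_2) + (1)²V(X_3) + (1)²V(X_4)
= (1)²·62 + (1)²·1.28 + (1)²·2.12 + (1)²·1.92 = 67.32
SD(W) = √67.32 ≈ 8.20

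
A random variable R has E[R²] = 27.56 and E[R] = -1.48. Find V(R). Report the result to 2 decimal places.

V(R) = 27.56 − (-1.48)² = 25.3696

25.37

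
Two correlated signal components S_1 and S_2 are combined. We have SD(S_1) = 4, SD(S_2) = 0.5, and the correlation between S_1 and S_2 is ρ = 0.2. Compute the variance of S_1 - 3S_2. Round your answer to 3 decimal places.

Var(S_1) = (4)² = 16;  Var(S_2) = (0.5)² = 0.25
Cov(S_1,S_2) = ρ·SD(S_1)·SD(S_2) = 0.2·4·0.5 = 0.4
Var(S_1 - 3S_2) = (1)²·Var(S_1) + (-3)²·Var(S_2) + 2·(1)·(-3)·Cov(S_1,S_2)
= 1·16 + 9·0.25 + -6·0.4 = 15.85

15.850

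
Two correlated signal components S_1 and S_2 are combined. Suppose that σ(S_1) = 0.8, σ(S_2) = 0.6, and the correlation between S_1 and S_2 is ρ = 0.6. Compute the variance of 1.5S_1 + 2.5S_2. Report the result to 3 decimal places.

var(S_1) = (0.8)² = 0.64;  var(S_2) = (0.6)² = 0.36
Cov(S_1,S_2) = ρ·σ(S_1)·σ(S_2) = 0.6·0.8·0.6 = 0.288
var(1.5S_1 + 2.5S_2) = (1.5)²·var(S_1) + (2.5)²·var(S_2) + 2·(1.5)·(2.5)·Cov(S_1,S_2)
= 2.25·0.64 + 6.25·0.36 + 7.5·0.288 = 5.85

5.850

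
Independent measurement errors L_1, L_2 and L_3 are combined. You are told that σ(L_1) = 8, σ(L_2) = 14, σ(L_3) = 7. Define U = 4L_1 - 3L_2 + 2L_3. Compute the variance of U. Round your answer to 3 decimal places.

Var(L_1) = 64, Var(L_2) = 196, Var(L_3) = 49
By independence, Var(U) = (4)²Var(L_1) + (-3)²Var(L_2) + (2)²Var(L_3)
= (4)²·64 + (-3)²·196 + (2)²·49 = 2984

2984.000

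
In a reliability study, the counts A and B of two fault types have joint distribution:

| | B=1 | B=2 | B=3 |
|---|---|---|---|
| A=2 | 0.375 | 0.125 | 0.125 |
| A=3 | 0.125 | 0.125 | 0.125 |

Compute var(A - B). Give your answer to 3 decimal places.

0.734

E[A] = 2.375,  E[B] = 1.75,  E[AB] = 4.25
var(A) = 5.875 − (2.375)² = 0.234375;  var(B) = 3.75 − (1.75)² = 0.6875
Cov(A,B) = 4.25 − (2.375)(1.75) = 0.09375
var(A - B) = (1)²·0.234375 + (-1)²·0.6875 + 2·(1)·(-1)·0.09375 = 0.734375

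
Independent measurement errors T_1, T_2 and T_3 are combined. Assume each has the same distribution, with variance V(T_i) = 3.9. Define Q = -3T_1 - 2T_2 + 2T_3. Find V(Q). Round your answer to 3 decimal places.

66.300

By independence, V(Q) = (-3)²V(T_1) + (-2)²V(T_2) + (2)²V(T_3)
= (-3)²·3.9 + (-2)²·3.9 + (2)²·3.9 = 66.3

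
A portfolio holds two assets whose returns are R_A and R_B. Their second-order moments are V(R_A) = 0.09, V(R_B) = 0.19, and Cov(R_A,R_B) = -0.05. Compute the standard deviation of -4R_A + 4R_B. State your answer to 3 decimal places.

V(-4R_A + 4R_B) = (-4)²·V(R_A) + (4)²·V(R_B) + 2·(-4)·(4)·Cov(R_A,R_B)
= 16·0.09 + 16·0.19 + -32·-0.05 = 6.08
SD(-4R_A + 4R_B) = √6.08 ≈ 2.466

2.466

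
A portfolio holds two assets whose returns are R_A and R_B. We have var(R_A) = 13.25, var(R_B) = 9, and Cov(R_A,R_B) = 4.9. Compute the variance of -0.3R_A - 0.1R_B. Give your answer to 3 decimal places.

1.577

var(-0.3R_A - 0.1R_B) = (-0.3)²·var(R_A) + (-0.1)²·var(R_B) + 2·(-0.3)·(-0.1)·Cov(R_A,R_B)
= 0.09·13.25 + 0.01·9 + 0.06·4.9 = 1.5765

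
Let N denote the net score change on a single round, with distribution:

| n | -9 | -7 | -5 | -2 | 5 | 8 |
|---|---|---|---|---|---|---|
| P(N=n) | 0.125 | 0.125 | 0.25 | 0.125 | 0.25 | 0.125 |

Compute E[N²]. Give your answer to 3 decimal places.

E[N²] = (-9)²(0.125) + (-7)²(0.125) + (-5)²(0.25) + (-2)²(0.125) + (5)²(0.25) + (8)²(0.125) = 37.25

37.250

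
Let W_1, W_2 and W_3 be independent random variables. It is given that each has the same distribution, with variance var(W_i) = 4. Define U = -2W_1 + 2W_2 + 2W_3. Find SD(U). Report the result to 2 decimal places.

6.93

By independence, var(U) = (-2)²var(W_1) + (2)²var(W_2) + (2)²var(W_3)
= (-2)²·4 + (2)²·4 + (2)²·4 = 48
SD(U) = √48 ≈ 6.93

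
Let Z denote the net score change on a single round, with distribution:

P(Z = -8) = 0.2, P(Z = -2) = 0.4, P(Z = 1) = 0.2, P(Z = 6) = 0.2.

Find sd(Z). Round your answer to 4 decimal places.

E[Z] = (-8)(0.2) + (-2)(0.4) + (1)(0.2) + (6)(0.2) = -1
E[Z²] = (-8)²(0.2) + (-2)²(0.4) + (1)²(0.2) + (6)²(0.2) = 21.8
Var(Z) = E[Z²] − (E[Z])² = 21.8 − (-1)² = 20.8
sd(Z) = √20.8 ≈ 4.5607

4.5607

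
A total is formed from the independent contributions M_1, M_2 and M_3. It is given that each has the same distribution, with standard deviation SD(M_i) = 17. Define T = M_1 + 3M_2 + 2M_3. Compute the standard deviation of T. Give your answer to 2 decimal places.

63.61

var(M_i) = (17)² = 289
By independence, var(T) = (1)²var(M_1) + (3)²var(M_2) + (2)²var(M_3)
= (1)²·289 + (3)²·289 + (2)²·289 = 4046
SD(T) = √4046 ≈ 63.61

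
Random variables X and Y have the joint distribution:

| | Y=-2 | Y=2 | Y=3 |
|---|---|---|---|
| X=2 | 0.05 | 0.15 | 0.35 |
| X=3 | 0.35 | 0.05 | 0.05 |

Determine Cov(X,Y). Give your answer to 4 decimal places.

-0.8100

E[X] = 2.45,  E[Y] = 0.8
E[XY] = 1.15
Cov(X,Y) = E[XY] − E[X]E[Y] = 1.15 − (2.45)(0.8) = -0.81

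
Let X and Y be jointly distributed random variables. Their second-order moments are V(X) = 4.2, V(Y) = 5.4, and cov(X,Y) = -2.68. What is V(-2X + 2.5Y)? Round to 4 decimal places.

V(-2X + 2.5Y) = (-2)²·V(X) + (2.5)²·V(Y) + 2·(-2)·(2.5)·cov(X,Y)
= 4·4.2 + 6.25·5.4 + -10·-2.68 = 77.35

77.3500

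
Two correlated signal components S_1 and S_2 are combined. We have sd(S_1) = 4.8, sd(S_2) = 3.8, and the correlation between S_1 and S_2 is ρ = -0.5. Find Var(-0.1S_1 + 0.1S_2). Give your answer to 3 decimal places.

0.557

Var(S_1) = (4.8)² = 23.04;  Var(S_2) = (3.8)² = 14.44
cov(S_1,S_2) = ρ·sd(S_1)·sd(S_2) = -0.5·4.8·3.8 = -9.12
Var(-0.1S_1 + 0.1S_2) = (-0.1)²·Var(S_1) + (0.1)²·Var(S_2) + 2·(-0.1)·(0.1)·cov(S_1,S_2)
= 0.01·23.04 + 0.01·14.44 + -0.02·-9.12 = 0.5572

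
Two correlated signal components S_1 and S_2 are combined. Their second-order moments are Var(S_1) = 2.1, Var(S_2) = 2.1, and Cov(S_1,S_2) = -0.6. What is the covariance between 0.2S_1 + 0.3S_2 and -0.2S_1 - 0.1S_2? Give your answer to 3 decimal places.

-0.099

Cov(0.2S_1 + 0.3S_2, -0.2S_1 - 0.1S_2) = (0.2)(-0.2)Var(S_1) + (0.3)(-0.1)Var(S_2) + [(0.2)(-0.1) + (0.3)(-0.2)]Cov(S_1,S_2)
= -0.04·2.1 + -0.03·2.1 + -0.08·-0.6 = -0.099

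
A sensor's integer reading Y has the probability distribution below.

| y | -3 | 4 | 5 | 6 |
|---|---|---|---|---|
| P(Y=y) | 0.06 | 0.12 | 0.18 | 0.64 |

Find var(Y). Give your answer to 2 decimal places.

4.60

E[Y] = (-3)(0.06) + (4)(0.12) + (5)(0.18) + (6)(0.64) = 5.04
E[Y²] = (-3)²(0.06) + (4)²(0.12) + (5)²(0.18) + (6)²(0.64) = 30
var(Y) = E[Y²] − (E[Y])² = 30 − (5.04)² = 4.5984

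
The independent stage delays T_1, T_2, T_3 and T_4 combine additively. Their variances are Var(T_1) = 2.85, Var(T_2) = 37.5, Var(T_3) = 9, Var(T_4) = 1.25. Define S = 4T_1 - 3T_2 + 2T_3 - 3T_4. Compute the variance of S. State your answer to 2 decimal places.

430.35

By independence, Var(S) = (4)²Var(T_1) + (-3)²Var(T_2) + (2)²Var(T_3) + (-3)²Var(T_4)
= (4)²·2.85 + (-3)²·37.5 + (2)²·9 + (-3)²·1.25 = 430.35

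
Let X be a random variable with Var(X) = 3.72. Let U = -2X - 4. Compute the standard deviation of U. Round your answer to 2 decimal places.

Var(-2X - 4) = (-2)²·3.72 = 14.88
SD(U) = √14.88 ≈ 3.86

3.86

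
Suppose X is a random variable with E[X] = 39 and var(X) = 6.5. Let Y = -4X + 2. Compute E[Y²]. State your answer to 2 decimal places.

23820.00

E[-4X + 2] = -4·39 + 2 = -154
var(-4X + 2) = (-4)²·6.5 = 104
E[Y²] = var(Y) + (E[Y])² = 104 + (-154)² = 23820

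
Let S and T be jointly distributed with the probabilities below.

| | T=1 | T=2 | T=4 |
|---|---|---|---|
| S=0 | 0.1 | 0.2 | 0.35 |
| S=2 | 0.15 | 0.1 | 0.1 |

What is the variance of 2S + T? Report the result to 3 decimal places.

E[S] = 0.7,  E[T] = 2.65,  E[ST] = 1.5
var(S) = 1.4 − (0.7)² = 0.91;  var(T) = 8.65 − (2.65)² = 1.6275
Cov(S,T) = 1.5 − (0.7)(2.65) = -0.355
var(2S + T) = (2)²·0.91 + (1)²·1.6275 + 2·(2)·(1)·-0.355 = 3.8475

3.848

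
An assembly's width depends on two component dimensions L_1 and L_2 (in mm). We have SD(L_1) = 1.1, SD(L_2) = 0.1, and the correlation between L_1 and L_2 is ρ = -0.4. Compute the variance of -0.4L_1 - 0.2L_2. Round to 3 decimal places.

Var(L_1) = (1.1)² = 1.21;  Var(L_2) = (0.1)² = 0.01
Cov(L_1,L_2) = ρ·SD(L_1)·SD(L_2) = -0.4·1.1·0.1 = -0.044
Var(-0.4L_1 - 0.2L_2) = (-0.4)²·Var(L_1) + (-0.2)²·Var(L_2) + 2·(-0.4)·(-0.2)·Cov(L_1,L_2)
= 0.16·1.21 + 0.04·0.01 + 0.16·-0.044 = 0.18696

0.187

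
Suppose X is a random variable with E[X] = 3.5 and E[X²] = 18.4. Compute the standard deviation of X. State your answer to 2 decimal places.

2.48

V(X) = 18.4 − (3.5)² = 6.15
σ(X) = √6.15 ≈ 2.48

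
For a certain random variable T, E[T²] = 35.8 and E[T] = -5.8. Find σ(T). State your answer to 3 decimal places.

1.470

V(T) = 35.8 − (-5.8)² = 2.16
σ(T) = √2.16 ≈ 1.470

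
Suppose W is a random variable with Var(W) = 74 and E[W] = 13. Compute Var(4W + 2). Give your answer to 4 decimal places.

Var(4W + 2) = (4)²·Var(W) = 16·74 = 1184

1184.0000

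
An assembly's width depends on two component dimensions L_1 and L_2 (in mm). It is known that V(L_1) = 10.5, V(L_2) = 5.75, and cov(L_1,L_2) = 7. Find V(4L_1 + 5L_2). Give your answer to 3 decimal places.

V(4L_1 + 5L_2) = (4)²·V(L_1) + (5)²·V(L_2) + 2·(4)·(5)·cov(L_1,L_2)
= 16·10.5 + 25·5.75 + 40·7 = 591.75

591.750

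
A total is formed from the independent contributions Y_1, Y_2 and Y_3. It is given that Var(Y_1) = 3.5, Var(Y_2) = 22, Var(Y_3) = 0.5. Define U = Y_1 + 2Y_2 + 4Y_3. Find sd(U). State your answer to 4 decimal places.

By independence, Var(U) = (1)²Var(Y_1) + (2)²Var(Y_2) + (4)²Var(Y_3)
= (1)²·3.5 + (2)²·22 + (4)²·0.5 = 99.5
sd(U) = √99.5 ≈ 9.9750

9.9750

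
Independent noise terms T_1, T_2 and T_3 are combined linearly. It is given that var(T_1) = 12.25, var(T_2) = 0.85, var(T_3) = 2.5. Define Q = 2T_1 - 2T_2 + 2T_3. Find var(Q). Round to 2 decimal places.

62.40

By independence, var(Q) = (2)²var(T_1) + (-2)²var(T_2) + (2)²var(T_3)
= (2)²·12.25 + (-2)²·0.85 + (2)²·2.5 = 62.4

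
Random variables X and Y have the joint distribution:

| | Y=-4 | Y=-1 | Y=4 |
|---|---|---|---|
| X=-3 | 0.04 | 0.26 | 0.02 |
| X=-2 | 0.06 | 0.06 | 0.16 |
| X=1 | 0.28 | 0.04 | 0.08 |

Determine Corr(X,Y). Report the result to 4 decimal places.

-0.2583

E[X] = -1.12,  E[Y] = -0.84
E[XY] = -0.5
Cov(X,Y) = E[XY] − E[X]E[Y] = -0.5 − (-1.12)(-0.84) = -1.4408
V(X) = 3.1456,  V(Y) = 9.8944
ρ = -1.4408 / √(3.1456·9.8944) ≈ -0.2583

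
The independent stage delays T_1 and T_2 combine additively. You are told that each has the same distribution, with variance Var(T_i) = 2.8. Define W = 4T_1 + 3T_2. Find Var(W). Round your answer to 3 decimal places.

By independence, Var(W) = (4)²Var(T_1) + (3)²Var(T_2)
= (4)²·2.8 + (3)²·2.8 = 70

70.000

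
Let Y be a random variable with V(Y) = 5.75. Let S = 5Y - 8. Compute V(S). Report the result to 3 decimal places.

V(5Y - 8) = (5)²·V(Y) = 25·5.75 = 143.75

143.750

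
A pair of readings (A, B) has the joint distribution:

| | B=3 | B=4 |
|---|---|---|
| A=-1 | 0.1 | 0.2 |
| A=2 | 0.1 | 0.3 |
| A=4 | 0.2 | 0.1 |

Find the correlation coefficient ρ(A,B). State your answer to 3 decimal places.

-0.230

E[A] = 1.7,  E[B] = 3.6
E[AB] = 5.9
cov(A,B) = E[AB] − E[A]E[B] = 5.9 − (1.7)(3.6) = -0.22
var(A) = 3.81,  var(B) = 0.24
ρ = -0.22 / √(3.81·0.24) ≈ -0.230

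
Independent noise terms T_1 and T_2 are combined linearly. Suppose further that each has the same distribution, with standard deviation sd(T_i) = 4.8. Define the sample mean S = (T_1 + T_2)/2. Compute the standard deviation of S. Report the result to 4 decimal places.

var(T_i) = (4.8)² = 23.04
By independence, var(S) = (0.5)²var(T_1) + (0.5)²var(T_2)
= (0.5)²·23.04 + (0.5)²·23.04 = 11.52
sd(S) = √11.52 ≈ 3.3941

3.3941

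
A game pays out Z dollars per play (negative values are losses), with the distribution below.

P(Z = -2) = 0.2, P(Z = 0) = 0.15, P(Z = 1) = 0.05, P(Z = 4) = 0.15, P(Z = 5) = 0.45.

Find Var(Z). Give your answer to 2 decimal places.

8.25

E[Z] = (-2)(0.2) + (0)(0.15) + (1)(0.05) + (4)(0.15) + (5)(0.45) = 2.5
E[Z²] = (-2)²(0.2) + (0)²(0.15) + (1)²(0.05) + (4)²(0.15) + (5)²(0.45) = 14.5
Var(Z) = E[Z²] − (E[Z])² = 14.5 − (2.5)² = 8.25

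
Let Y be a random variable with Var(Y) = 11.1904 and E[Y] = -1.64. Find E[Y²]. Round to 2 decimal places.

E[Y²] = Var(Y) + (E[Y])² = 11.1904 + (-1.64)² = 13.88

13.88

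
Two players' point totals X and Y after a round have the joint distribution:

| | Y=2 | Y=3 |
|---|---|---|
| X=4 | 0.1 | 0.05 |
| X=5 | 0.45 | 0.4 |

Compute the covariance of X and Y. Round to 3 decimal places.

0.018

E[X] = 4.85,  E[Y] = 2.45
E[XY] = 11.9
cov(X,Y) = E[XY] − E[X]E[Y] = 11.9 − (4.85)(2.45) = 0.0175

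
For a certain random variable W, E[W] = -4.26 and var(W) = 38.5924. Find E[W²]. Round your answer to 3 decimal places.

56.740

E[W²] = var(W) + (E[W])² = 38.5924 + (-4.26)² = 56.74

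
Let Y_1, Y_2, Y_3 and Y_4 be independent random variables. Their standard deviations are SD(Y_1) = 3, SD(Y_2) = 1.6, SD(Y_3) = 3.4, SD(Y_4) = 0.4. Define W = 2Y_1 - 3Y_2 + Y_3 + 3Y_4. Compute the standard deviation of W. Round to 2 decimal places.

var(Y_1) = 9, var(Y_2) = 2.56, var(Y_3) = 11.56, var(Y_4) = 0.16
By independence, var(W) = (2)²var(Y_1) + (-3)²var(Y_2) + (1)²var(Y_3) + (3)²var(Y_4)
= (2)²·9 + (-3)²·2.56 + (1)²·11.56 + (3)²·0.16 = 72.04
SD(W) = √72.04 ≈ 8.49

8.49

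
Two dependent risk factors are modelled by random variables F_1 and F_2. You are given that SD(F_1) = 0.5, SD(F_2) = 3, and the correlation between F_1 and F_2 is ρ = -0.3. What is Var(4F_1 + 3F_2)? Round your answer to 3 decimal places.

Var(F_1) = (0.5)² = 0.25;  Var(F_2) = (3)² = 9
Cov(F_1,F_2) = ρ·SD(F_1)·SD(F_2) = -0.3·0.5·3 = -0.45
Var(4F_1 + 3F_2) = (4)²·Var(F_1) + (3)²·Var(F_2) + 2·(4)·(3)·Cov(F_1,F_2)
= 16·0.25 + 9·9 + 24·-0.45 = 74.2

74.200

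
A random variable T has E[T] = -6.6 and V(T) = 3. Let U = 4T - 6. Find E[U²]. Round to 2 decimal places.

E[4T - 6] = 4·-6.6 − 6 = -32.4
V(4T - 6) = (4)²·3 = 48
E[U²] = V(U) + (E[U])² = 48 + (-32.4)² = 1097.76

1097.76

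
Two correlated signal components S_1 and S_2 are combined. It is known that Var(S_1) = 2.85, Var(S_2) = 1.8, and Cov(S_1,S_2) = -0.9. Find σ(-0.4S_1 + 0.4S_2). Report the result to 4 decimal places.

Var(-0.4S_1 + 0.4S_2) = (-0.4)²·Var(S_1) + (0.4)²·Var(S_2) + 2·(-0.4)·(0.4)·Cov(S_1,S_2)
= 0.16·2.85 + 0.16·1.8 + -0.32·-0.9 = 1.032
σ(-0.4S_1 + 0.4S_2) = √1.032 ≈ 1.0159

1.0159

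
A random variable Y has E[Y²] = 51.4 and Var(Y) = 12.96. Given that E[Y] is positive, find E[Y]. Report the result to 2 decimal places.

6.20

(E[Y])² = E[Y²] − Var(Y) = 51.4 − 12.96 = 38.44
E[Y] = √38.44 = 6.2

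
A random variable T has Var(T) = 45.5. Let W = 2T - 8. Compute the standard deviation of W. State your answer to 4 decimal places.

13.4907

Var(2T - 8) = (2)²·45.5 = 182
sd(W) = √182 ≈ 13.4907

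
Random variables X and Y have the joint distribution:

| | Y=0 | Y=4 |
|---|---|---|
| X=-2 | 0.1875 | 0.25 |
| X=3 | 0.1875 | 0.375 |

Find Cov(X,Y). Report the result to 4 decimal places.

E[X] = 0.8125,  E[Y] = 2.5
E[XY] = 2.5
Cov(X,Y) = E[XY] − E[X]E[Y] = 2.5 − (0.8125)(2.5) = 0.46875

0.4688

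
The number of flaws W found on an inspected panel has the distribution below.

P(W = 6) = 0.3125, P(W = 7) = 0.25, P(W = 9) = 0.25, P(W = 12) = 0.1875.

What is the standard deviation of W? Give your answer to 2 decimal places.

E[W] = (6)(0.3125) + (7)(0.25) + (9)(0.25) + (12)(0.1875) = 8.125
E[W²] = (6)²(0.3125) + (7)²(0.25) + (9)²(0.25) + (12)²(0.1875) = 70.75
V(W) = E[W²] − (E[W])² = 70.75 − (8.125)² = 4.734375
SD(W) = √4.734375 ≈ 2.18

2.18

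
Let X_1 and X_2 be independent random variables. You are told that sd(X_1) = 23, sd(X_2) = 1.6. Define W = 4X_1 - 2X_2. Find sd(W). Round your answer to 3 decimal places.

92.056

Var(X_1) = 529, Var(X_2) = 2.56
By independence, Var(W) = (4)²Var(X_1) + (-2)²Var(X_2)
= (4)²·529 + (-2)²·2.56 = 8474.24
sd(W) = √8474.24 ≈ 92.056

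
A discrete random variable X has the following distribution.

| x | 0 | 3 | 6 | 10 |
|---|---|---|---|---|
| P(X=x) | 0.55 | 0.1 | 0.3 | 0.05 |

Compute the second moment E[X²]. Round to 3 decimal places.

16.700

E[X²] = (0)²(0.55) + (3)²(0.1) + (6)²(0.3) + (10)²(0.05) = 16.7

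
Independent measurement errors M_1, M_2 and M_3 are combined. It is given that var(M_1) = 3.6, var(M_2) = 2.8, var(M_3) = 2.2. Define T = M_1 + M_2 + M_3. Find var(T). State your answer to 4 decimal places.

8.6000

By independence, var(T) = (1)²var(M_1) + (1)²var(M_2) + (1)²var(M_3)
= (1)²·3.6 + (1)²·2.8 + (1)²·2.2 = 8.6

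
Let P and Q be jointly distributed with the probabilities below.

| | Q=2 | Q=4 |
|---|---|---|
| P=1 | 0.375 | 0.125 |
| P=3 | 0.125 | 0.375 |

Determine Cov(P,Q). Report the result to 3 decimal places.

0.500

E[P] = 2,  E[Q] = 3
E[PQ] = 6.5
Cov(P,Q) = E[PQ] − E[P]E[Q] = 6.5 − (2)(3) = 0.5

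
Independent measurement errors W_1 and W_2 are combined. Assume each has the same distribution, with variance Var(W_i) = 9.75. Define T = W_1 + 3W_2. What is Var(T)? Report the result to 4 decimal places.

By independence, Var(T) = (1)²Var(W_1) + (3)²Var(W_2)
= (1)²·9.75 + (3)²·9.75 = 97.5

97.5000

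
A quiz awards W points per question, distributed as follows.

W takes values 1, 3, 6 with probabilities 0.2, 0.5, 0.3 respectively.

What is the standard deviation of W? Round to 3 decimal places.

E[W] = (1)(0.2) + (3)(0.5) + (6)(0.3) = 3.5
E[W²] = (1)²(0.2) + (3)²(0.5) + (6)²(0.3) = 15.5
Var(W) = E[W²] − (E[W])² = 15.5 − (3.5)² = 3.25
SD(W) = √3.25 ≈ 1.803

1.803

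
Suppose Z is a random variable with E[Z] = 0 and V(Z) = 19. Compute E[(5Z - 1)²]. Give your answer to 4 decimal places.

476.0000

E[5Z - 1] = 5·0 − 1 = -1
V(5Z - 1) = (5)²·19 = 475
E[(5Z - 1)²] = V((5Z - 1)) + (E[(5Z - 1)])² = 475 + (-1)² = 476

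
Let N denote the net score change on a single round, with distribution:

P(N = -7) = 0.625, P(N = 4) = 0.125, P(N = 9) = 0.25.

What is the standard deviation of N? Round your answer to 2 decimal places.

7.09

E[N] = (-7)(0.625) + (4)(0.125) + (9)(0.25) = -1.625
E[N²] = (-7)²(0.625) + (4)²(0.125) + (9)²(0.25) = 52.875
Var(N) = E[N²] − (E[N])² = 52.875 − (-1.625)² = 50.234375
SD(N) = √50.234375 ≈ 7.09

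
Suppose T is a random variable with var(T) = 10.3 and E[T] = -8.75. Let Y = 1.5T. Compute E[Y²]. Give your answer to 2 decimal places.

E[1.5T] = 1.5·-8.75 = -13.125
var(1.5T) = (1.5)²·10.3 = 23.175
E[Y²] = var(Y) + (E[Y])² = 23.175 + (-13.125)² = 195.440625

195.44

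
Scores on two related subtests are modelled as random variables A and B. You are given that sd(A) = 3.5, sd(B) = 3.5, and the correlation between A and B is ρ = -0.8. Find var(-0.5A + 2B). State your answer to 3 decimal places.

71.663

var(A) = (3.5)² = 12.25;  var(B) = (3.5)² = 12.25
Cov(A,B) = ρ·sd(A)·sd(B) = -0.8·3.5·3.5 = -9.8
var(-0.5A + 2B) = (-0.5)²·var(A) + (2)²·var(B) + 2·(-0.5)·(2)·Cov(A,B)
= 0.25·12.25 + 4·12.25 + -2·-9.8 = 71.6625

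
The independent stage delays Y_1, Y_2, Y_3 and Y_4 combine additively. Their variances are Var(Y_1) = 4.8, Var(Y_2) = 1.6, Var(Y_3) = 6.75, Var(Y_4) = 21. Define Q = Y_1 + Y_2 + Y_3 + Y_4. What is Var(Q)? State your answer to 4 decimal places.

By independence, Var(Q) = (1)²Var(Y_1) + (1)²Var(Y_2) + (1)²Var(Y_3) + (1)²Var(Y_4)
= (1)²·4.8 + (1)²·1.6 + (1)²·6.75 + (1)²·21 = 34.15

34.1500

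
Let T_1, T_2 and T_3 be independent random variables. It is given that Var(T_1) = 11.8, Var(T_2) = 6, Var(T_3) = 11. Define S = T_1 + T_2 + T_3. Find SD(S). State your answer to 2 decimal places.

5.37

By independence, Var(S) = (1)²Var(T_1) + (1)²Var(T_2) + (1)²Var(T_3)
= (1)²·11.8 + (1)²·6 + (1)²·11 = 28.8
SD(S) = √28.8 ≈ 5.37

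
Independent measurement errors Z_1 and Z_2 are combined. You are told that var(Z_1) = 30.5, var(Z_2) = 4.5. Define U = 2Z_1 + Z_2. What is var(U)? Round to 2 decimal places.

126.50

By independence, var(U) = (2)²var(Z_1) + (1)²var(Z_2)
= (2)²·30.5 + (1)²·4.5 = 126.5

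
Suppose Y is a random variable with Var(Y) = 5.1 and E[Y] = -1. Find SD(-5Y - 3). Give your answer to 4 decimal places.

11.2916

Var(-5Y - 3) = (-5)²·5.1 = 127.5
SD(-5Y - 3) = √127.5 ≈ 11.2916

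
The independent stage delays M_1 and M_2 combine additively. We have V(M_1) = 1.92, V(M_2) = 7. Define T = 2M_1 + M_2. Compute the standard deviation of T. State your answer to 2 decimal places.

3.83

By independence, V(T) = (2)²V(M_1) + (1)²V(M_2)
= (2)²·1.92 + (1)²·7 = 14.68
sd(T) = √14.68 ≈ 3.83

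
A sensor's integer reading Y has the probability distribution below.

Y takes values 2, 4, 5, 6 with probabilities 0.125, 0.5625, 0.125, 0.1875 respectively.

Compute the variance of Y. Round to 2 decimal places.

1.31

E[Y] = (2)(0.125) + (4)(0.5625) + (5)(0.125) + (6)(0.1875) = 4.25
E[Y²] = (2)²(0.125) + (4)²(0.5625) + (5)²(0.125) + (6)²(0.1875) = 19.375
V(Y) = E[Y²] − (E[Y])² = 19.375 − (4.25)² = 1.3125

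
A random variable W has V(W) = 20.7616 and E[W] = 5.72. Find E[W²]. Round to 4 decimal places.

53.4800

E[W²] = V(W) + (E[W])² = 20.7616 + (5.72)² = 53.48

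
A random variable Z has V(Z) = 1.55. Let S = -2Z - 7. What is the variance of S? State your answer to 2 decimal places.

V(-2Z - 7) = (-2)²·V(Z) = 4·1.55 = 6.2

6.20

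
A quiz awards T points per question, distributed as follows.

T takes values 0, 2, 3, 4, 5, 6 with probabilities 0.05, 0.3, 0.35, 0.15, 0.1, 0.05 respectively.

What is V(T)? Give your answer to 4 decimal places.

E[T] = (0)(0.05) + (2)(0.3) + (3)(0.35) + (4)(0.15) + (5)(0.1) + (6)(0.05) = 3.05
E[T²] = (0)²(0.05) + (2)²(0.3) + (3)²(0.35) + (4)²(0.15) + (5)²(0.1) + (6)²(0.05) = 11.05
V(T) = E[T²] − (E[T])² = 11.05 − (3.05)² = 1.7475

1.7475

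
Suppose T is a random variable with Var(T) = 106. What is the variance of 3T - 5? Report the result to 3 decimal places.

954.000

Var(3T - 5) = (3)²·Var(T) = 9·106 = 954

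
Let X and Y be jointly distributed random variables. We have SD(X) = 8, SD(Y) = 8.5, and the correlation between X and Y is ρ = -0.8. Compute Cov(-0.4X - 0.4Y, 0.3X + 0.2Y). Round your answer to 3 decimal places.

-2.580

var(X) = (8)² = 64;  var(Y) = (8.5)² = 72.25
Cov(X,Y) = ρ·SD(X)·SD(Y) = -0.8·8·8.5 = -54.4
Cov(-0.4X - 0.4Y, 0.3X + 0.2Y) = (-0.4)(0.3)var(X) + (-0.4)(0.2)var(Y) + [(-0.4)(0.2) + (-0.4)(0.3)]Cov(X,Y)
= -0.12·64 + -0.08·72.25 + -0.2·-54.4 = -2.58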